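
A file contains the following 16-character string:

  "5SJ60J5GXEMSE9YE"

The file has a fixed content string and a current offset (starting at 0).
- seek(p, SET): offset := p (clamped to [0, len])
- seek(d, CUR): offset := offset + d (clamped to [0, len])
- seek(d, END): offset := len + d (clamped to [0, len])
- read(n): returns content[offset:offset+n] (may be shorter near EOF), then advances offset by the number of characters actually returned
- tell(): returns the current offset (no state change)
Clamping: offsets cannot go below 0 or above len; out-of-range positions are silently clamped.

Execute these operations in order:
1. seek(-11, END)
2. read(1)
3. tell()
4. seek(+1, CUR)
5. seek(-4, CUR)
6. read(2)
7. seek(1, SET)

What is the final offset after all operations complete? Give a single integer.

After 1 (seek(-11, END)): offset=5
After 2 (read(1)): returned 'J', offset=6
After 3 (tell()): offset=6
After 4 (seek(+1, CUR)): offset=7
After 5 (seek(-4, CUR)): offset=3
After 6 (read(2)): returned '60', offset=5
After 7 (seek(1, SET)): offset=1

Answer: 1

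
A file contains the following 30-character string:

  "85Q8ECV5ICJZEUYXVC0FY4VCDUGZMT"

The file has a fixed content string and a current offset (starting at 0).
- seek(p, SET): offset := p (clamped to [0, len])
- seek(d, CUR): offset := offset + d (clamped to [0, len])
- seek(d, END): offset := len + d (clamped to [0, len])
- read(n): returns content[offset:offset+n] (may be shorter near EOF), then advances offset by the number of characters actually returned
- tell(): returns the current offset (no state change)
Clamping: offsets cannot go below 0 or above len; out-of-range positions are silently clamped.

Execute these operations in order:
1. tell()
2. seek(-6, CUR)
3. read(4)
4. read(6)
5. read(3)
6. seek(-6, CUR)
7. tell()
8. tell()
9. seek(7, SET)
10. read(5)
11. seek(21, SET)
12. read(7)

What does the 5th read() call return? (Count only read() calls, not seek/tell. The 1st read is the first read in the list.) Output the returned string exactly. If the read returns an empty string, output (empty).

After 1 (tell()): offset=0
After 2 (seek(-6, CUR)): offset=0
After 3 (read(4)): returned '85Q8', offset=4
After 4 (read(6)): returned 'ECV5IC', offset=10
After 5 (read(3)): returned 'JZE', offset=13
After 6 (seek(-6, CUR)): offset=7
After 7 (tell()): offset=7
After 8 (tell()): offset=7
After 9 (seek(7, SET)): offset=7
After 10 (read(5)): returned '5ICJZ', offset=12
After 11 (seek(21, SET)): offset=21
After 12 (read(7)): returned '4VCDUGZ', offset=28

Answer: 4VCDUGZ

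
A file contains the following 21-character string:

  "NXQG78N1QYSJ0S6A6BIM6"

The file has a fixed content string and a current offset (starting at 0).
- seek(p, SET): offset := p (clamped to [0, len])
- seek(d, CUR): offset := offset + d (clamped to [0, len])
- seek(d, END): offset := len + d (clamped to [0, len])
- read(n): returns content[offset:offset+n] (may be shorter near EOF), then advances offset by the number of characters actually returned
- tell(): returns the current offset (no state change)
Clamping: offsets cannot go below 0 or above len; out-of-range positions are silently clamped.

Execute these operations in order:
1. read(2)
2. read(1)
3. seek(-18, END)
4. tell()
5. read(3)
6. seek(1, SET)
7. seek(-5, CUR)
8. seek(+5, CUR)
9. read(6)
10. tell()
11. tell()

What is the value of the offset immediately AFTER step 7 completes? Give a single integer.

After 1 (read(2)): returned 'NX', offset=2
After 2 (read(1)): returned 'Q', offset=3
After 3 (seek(-18, END)): offset=3
After 4 (tell()): offset=3
After 5 (read(3)): returned 'G78', offset=6
After 6 (seek(1, SET)): offset=1
After 7 (seek(-5, CUR)): offset=0

Answer: 0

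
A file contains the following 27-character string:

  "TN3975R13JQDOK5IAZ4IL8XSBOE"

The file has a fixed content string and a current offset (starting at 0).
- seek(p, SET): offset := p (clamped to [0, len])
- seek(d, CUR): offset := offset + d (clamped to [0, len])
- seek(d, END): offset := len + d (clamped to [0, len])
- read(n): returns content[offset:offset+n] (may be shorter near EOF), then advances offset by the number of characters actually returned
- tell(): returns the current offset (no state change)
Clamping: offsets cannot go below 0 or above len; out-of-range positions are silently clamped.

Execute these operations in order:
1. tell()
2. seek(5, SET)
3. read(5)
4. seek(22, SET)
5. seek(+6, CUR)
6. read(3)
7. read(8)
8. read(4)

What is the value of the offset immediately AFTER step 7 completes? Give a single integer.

Answer: 27

Derivation:
After 1 (tell()): offset=0
After 2 (seek(5, SET)): offset=5
After 3 (read(5)): returned '5R13J', offset=10
After 4 (seek(22, SET)): offset=22
After 5 (seek(+6, CUR)): offset=27
After 6 (read(3)): returned '', offset=27
After 7 (read(8)): returned '', offset=27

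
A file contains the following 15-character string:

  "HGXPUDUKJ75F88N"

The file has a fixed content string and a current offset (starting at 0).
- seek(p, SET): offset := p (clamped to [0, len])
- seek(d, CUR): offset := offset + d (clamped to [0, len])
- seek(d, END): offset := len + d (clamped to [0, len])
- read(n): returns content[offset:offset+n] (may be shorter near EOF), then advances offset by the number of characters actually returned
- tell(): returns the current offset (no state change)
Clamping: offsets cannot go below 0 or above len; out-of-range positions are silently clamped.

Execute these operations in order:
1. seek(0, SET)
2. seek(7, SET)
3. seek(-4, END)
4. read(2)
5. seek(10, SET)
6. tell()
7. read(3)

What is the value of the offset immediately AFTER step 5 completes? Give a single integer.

Answer: 10

Derivation:
After 1 (seek(0, SET)): offset=0
After 2 (seek(7, SET)): offset=7
After 3 (seek(-4, END)): offset=11
After 4 (read(2)): returned 'F8', offset=13
After 5 (seek(10, SET)): offset=10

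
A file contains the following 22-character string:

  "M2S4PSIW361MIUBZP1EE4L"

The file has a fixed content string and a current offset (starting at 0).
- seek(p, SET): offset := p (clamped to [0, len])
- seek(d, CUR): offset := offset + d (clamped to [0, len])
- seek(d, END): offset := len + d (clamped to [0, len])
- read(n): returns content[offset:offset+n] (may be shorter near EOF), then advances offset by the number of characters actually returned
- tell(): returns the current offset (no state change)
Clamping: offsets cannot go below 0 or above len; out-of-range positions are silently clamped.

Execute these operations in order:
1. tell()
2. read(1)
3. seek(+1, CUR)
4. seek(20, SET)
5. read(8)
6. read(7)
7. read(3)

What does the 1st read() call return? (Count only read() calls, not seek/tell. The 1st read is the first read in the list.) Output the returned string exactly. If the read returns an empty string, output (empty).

After 1 (tell()): offset=0
After 2 (read(1)): returned 'M', offset=1
After 3 (seek(+1, CUR)): offset=2
After 4 (seek(20, SET)): offset=20
After 5 (read(8)): returned '4L', offset=22
After 6 (read(7)): returned '', offset=22
After 7 (read(3)): returned '', offset=22

Answer: M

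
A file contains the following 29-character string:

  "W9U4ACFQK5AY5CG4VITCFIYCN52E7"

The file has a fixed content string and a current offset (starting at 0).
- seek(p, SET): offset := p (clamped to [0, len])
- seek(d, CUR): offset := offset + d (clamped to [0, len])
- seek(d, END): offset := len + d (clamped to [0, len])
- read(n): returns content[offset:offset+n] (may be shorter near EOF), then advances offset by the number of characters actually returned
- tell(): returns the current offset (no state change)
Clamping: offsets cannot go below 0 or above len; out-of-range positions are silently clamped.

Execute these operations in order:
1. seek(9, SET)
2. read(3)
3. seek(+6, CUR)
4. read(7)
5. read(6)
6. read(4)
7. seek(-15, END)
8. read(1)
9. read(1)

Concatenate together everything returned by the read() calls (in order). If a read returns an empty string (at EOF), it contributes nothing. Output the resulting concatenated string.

Answer: 5AYTCFIYCN52E7G4

Derivation:
After 1 (seek(9, SET)): offset=9
After 2 (read(3)): returned '5AY', offset=12
After 3 (seek(+6, CUR)): offset=18
After 4 (read(7)): returned 'TCFIYCN', offset=25
After 5 (read(6)): returned '52E7', offset=29
After 6 (read(4)): returned '', offset=29
After 7 (seek(-15, END)): offset=14
After 8 (read(1)): returned 'G', offset=15
After 9 (read(1)): returned '4', offset=16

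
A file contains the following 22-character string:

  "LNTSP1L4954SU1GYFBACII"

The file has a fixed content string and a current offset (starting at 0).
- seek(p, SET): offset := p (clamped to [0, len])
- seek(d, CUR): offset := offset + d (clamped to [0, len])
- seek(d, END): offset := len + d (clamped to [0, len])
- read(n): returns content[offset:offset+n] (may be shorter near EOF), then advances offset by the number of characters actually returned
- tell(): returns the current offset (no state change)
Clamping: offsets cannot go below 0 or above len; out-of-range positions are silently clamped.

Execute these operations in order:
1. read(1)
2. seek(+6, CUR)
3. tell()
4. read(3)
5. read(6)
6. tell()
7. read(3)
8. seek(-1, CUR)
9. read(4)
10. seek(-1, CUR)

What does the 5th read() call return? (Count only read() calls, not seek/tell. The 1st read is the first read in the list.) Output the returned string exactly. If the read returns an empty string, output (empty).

After 1 (read(1)): returned 'L', offset=1
After 2 (seek(+6, CUR)): offset=7
After 3 (tell()): offset=7
After 4 (read(3)): returned '495', offset=10
After 5 (read(6)): returned '4SU1GY', offset=16
After 6 (tell()): offset=16
After 7 (read(3)): returned 'FBA', offset=19
After 8 (seek(-1, CUR)): offset=18
After 9 (read(4)): returned 'ACII', offset=22
After 10 (seek(-1, CUR)): offset=21

Answer: ACII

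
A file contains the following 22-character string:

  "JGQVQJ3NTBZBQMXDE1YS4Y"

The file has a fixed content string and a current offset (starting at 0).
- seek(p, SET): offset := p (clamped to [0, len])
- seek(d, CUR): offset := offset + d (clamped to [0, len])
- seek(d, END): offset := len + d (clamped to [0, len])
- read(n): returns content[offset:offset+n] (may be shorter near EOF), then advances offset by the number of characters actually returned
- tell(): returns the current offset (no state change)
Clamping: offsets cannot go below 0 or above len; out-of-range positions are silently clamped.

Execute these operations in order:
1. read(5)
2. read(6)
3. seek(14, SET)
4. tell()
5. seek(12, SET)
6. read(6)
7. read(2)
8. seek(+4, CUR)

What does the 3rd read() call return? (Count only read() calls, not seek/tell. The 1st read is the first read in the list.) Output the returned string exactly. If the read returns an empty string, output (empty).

After 1 (read(5)): returned 'JGQVQ', offset=5
After 2 (read(6)): returned 'J3NTBZ', offset=11
After 3 (seek(14, SET)): offset=14
After 4 (tell()): offset=14
After 5 (seek(12, SET)): offset=12
After 6 (read(6)): returned 'QMXDE1', offset=18
After 7 (read(2)): returned 'YS', offset=20
After 8 (seek(+4, CUR)): offset=22

Answer: QMXDE1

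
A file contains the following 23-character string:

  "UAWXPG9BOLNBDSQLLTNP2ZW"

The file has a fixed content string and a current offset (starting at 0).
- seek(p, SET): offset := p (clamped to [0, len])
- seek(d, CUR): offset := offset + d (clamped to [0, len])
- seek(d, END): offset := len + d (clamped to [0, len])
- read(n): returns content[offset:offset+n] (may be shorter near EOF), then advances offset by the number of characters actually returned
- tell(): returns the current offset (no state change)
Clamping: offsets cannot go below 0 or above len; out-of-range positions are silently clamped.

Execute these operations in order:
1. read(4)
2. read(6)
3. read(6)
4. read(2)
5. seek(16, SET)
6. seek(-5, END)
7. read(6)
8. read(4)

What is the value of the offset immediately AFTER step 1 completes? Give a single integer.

Answer: 4

Derivation:
After 1 (read(4)): returned 'UAWX', offset=4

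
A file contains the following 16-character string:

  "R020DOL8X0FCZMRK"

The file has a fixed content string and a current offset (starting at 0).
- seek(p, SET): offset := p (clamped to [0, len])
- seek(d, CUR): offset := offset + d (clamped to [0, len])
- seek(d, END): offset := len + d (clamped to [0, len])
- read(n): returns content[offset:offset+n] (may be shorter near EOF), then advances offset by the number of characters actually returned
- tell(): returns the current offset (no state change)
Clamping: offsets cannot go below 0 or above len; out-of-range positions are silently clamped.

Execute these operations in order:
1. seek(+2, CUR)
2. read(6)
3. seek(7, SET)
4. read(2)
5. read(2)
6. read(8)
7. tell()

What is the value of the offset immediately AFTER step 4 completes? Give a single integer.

After 1 (seek(+2, CUR)): offset=2
After 2 (read(6)): returned '20DOL8', offset=8
After 3 (seek(7, SET)): offset=7
After 4 (read(2)): returned '8X', offset=9

Answer: 9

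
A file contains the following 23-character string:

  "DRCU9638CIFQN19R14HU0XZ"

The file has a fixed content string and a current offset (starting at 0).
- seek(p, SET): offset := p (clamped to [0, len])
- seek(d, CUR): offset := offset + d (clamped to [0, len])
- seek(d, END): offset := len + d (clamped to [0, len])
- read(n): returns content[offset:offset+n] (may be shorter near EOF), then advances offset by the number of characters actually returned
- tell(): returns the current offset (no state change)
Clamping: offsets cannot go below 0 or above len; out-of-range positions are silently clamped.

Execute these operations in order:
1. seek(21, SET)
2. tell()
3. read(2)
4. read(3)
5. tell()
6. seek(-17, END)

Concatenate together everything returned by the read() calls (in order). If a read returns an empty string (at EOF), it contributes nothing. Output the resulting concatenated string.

Answer: XZ

Derivation:
After 1 (seek(21, SET)): offset=21
After 2 (tell()): offset=21
After 3 (read(2)): returned 'XZ', offset=23
After 4 (read(3)): returned '', offset=23
After 5 (tell()): offset=23
After 6 (seek(-17, END)): offset=6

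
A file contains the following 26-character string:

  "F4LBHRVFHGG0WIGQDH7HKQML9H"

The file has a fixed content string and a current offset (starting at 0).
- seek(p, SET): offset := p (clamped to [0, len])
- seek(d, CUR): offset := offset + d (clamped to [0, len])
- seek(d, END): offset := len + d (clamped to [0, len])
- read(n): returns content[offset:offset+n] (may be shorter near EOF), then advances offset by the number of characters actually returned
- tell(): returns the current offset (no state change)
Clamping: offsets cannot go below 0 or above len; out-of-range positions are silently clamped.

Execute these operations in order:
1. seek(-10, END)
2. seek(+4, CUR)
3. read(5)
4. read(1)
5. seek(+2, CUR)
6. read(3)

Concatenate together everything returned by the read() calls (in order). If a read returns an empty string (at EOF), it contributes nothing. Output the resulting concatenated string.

After 1 (seek(-10, END)): offset=16
After 2 (seek(+4, CUR)): offset=20
After 3 (read(5)): returned 'KQML9', offset=25
After 4 (read(1)): returned 'H', offset=26
After 5 (seek(+2, CUR)): offset=26
After 6 (read(3)): returned '', offset=26

Answer: KQML9H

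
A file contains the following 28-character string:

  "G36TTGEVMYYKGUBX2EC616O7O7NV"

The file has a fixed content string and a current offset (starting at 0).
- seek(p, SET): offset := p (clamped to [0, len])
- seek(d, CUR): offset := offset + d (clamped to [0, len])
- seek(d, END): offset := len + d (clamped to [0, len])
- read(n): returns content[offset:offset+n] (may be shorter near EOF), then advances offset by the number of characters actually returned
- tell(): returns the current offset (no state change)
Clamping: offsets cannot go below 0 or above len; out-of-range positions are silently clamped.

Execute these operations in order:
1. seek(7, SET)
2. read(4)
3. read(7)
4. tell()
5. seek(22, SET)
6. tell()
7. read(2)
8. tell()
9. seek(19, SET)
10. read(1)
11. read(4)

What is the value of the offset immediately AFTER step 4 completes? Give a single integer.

Answer: 18

Derivation:
After 1 (seek(7, SET)): offset=7
After 2 (read(4)): returned 'VMYY', offset=11
After 3 (read(7)): returned 'KGUBX2E', offset=18
After 4 (tell()): offset=18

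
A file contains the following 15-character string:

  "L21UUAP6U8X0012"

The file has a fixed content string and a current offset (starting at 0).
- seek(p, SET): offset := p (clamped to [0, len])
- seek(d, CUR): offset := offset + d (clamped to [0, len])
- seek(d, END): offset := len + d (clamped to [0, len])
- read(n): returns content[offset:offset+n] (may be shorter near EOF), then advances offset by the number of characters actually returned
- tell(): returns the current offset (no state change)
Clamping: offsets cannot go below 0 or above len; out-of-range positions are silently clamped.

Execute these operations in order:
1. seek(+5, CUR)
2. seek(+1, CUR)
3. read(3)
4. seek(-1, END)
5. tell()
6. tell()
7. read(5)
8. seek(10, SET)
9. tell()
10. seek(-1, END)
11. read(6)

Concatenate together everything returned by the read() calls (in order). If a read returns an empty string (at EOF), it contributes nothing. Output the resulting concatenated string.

Answer: P6U22

Derivation:
After 1 (seek(+5, CUR)): offset=5
After 2 (seek(+1, CUR)): offset=6
After 3 (read(3)): returned 'P6U', offset=9
After 4 (seek(-1, END)): offset=14
After 5 (tell()): offset=14
After 6 (tell()): offset=14
After 7 (read(5)): returned '2', offset=15
After 8 (seek(10, SET)): offset=10
After 9 (tell()): offset=10
After 10 (seek(-1, END)): offset=14
After 11 (read(6)): returned '2', offset=15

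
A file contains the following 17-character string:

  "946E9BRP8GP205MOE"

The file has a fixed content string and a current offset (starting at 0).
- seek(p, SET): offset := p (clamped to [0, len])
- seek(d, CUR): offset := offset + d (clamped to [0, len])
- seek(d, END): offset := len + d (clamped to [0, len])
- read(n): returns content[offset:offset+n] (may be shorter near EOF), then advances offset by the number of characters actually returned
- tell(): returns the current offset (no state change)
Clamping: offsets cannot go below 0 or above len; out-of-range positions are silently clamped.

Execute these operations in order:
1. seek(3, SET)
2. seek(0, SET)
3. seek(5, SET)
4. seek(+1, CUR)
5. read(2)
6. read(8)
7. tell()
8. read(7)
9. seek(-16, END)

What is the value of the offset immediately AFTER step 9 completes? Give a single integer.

After 1 (seek(3, SET)): offset=3
After 2 (seek(0, SET)): offset=0
After 3 (seek(5, SET)): offset=5
After 4 (seek(+1, CUR)): offset=6
After 5 (read(2)): returned 'RP', offset=8
After 6 (read(8)): returned '8GP205MO', offset=16
After 7 (tell()): offset=16
After 8 (read(7)): returned 'E', offset=17
After 9 (seek(-16, END)): offset=1

Answer: 1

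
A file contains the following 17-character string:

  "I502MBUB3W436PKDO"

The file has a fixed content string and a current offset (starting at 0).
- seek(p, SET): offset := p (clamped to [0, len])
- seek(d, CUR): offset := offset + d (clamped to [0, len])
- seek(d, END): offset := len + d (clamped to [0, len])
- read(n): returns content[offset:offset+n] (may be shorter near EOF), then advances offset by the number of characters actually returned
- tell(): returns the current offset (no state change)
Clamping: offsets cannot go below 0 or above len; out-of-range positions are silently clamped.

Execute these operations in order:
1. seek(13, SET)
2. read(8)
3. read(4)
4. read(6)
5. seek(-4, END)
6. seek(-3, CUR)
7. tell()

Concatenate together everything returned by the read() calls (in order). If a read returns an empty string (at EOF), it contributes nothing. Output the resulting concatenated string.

After 1 (seek(13, SET)): offset=13
After 2 (read(8)): returned 'PKDO', offset=17
After 3 (read(4)): returned '', offset=17
After 4 (read(6)): returned '', offset=17
After 5 (seek(-4, END)): offset=13
After 6 (seek(-3, CUR)): offset=10
After 7 (tell()): offset=10

Answer: PKDO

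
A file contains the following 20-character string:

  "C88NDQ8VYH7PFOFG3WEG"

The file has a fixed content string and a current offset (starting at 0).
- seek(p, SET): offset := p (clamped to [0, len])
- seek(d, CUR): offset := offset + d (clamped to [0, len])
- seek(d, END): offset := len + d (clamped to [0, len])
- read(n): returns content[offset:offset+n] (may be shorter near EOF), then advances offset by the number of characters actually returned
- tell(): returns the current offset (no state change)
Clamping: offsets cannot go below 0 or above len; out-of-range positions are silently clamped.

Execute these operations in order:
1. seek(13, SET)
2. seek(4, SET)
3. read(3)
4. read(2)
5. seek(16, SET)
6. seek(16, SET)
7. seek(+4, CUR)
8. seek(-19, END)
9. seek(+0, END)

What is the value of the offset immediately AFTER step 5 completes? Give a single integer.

After 1 (seek(13, SET)): offset=13
After 2 (seek(4, SET)): offset=4
After 3 (read(3)): returned 'DQ8', offset=7
After 4 (read(2)): returned 'VY', offset=9
After 5 (seek(16, SET)): offset=16

Answer: 16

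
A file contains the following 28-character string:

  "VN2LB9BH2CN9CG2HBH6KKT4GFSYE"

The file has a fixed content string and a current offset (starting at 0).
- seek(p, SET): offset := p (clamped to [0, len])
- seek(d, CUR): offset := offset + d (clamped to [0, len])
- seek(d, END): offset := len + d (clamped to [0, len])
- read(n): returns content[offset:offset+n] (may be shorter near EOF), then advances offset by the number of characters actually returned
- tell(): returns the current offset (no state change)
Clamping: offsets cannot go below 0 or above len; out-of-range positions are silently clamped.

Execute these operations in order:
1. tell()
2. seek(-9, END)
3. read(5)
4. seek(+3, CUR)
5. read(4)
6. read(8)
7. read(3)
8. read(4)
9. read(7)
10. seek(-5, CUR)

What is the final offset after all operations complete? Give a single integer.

After 1 (tell()): offset=0
After 2 (seek(-9, END)): offset=19
After 3 (read(5)): returned 'KKT4G', offset=24
After 4 (seek(+3, CUR)): offset=27
After 5 (read(4)): returned 'E', offset=28
After 6 (read(8)): returned '', offset=28
After 7 (read(3)): returned '', offset=28
After 8 (read(4)): returned '', offset=28
After 9 (read(7)): returned '', offset=28
After 10 (seek(-5, CUR)): offset=23

Answer: 23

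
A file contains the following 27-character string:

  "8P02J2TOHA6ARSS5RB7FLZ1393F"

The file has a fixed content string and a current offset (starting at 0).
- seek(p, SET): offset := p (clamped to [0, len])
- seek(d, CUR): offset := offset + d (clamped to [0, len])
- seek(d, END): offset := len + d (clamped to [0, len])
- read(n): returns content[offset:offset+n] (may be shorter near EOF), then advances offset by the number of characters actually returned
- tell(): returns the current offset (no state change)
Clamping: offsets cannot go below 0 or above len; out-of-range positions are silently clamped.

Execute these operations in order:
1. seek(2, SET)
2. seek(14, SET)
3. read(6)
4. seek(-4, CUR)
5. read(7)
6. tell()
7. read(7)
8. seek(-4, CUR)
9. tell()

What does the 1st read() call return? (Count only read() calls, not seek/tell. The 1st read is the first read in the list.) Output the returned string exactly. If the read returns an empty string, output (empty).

After 1 (seek(2, SET)): offset=2
After 2 (seek(14, SET)): offset=14
After 3 (read(6)): returned 'S5RB7F', offset=20
After 4 (seek(-4, CUR)): offset=16
After 5 (read(7)): returned 'RB7FLZ1', offset=23
After 6 (tell()): offset=23
After 7 (read(7)): returned '393F', offset=27
After 8 (seek(-4, CUR)): offset=23
After 9 (tell()): offset=23

Answer: S5RB7F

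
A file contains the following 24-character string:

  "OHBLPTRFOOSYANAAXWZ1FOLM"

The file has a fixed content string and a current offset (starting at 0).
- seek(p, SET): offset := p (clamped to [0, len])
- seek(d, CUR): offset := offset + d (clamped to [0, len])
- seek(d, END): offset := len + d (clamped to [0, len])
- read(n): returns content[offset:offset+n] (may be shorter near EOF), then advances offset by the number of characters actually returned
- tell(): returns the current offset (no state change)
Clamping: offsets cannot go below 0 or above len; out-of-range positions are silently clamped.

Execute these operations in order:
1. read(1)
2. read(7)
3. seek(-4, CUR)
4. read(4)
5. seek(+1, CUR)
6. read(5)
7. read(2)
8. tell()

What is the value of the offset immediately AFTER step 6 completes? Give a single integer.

Answer: 14

Derivation:
After 1 (read(1)): returned 'O', offset=1
After 2 (read(7)): returned 'HBLPTRF', offset=8
After 3 (seek(-4, CUR)): offset=4
After 4 (read(4)): returned 'PTRF', offset=8
After 5 (seek(+1, CUR)): offset=9
After 6 (read(5)): returned 'OSYAN', offset=14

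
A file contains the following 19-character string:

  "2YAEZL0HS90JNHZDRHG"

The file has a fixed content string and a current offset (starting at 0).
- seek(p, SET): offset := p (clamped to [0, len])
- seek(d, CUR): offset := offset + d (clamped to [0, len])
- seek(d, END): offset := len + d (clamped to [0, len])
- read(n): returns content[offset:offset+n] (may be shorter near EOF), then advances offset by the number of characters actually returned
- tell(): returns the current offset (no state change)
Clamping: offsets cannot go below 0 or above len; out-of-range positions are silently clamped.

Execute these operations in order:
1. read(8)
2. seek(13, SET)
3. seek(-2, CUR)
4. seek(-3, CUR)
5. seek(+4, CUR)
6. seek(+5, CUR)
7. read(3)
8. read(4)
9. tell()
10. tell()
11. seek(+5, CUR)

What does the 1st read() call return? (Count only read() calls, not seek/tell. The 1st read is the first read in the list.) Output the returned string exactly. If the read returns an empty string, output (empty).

After 1 (read(8)): returned '2YAEZL0H', offset=8
After 2 (seek(13, SET)): offset=13
After 3 (seek(-2, CUR)): offset=11
After 4 (seek(-3, CUR)): offset=8
After 5 (seek(+4, CUR)): offset=12
After 6 (seek(+5, CUR)): offset=17
After 7 (read(3)): returned 'HG', offset=19
After 8 (read(4)): returned '', offset=19
After 9 (tell()): offset=19
After 10 (tell()): offset=19
After 11 (seek(+5, CUR)): offset=19

Answer: 2YAEZL0H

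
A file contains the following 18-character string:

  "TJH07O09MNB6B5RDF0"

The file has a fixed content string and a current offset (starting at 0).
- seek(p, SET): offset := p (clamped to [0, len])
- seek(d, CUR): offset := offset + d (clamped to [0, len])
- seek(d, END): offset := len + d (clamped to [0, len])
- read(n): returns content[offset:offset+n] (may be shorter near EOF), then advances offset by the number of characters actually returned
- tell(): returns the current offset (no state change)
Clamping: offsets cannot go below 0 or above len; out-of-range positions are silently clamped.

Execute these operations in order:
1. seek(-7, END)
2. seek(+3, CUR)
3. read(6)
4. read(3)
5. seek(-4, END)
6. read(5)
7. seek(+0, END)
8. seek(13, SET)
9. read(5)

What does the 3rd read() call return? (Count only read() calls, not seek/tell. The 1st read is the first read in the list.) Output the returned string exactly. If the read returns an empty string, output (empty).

After 1 (seek(-7, END)): offset=11
After 2 (seek(+3, CUR)): offset=14
After 3 (read(6)): returned 'RDF0', offset=18
After 4 (read(3)): returned '', offset=18
After 5 (seek(-4, END)): offset=14
After 6 (read(5)): returned 'RDF0', offset=18
After 7 (seek(+0, END)): offset=18
After 8 (seek(13, SET)): offset=13
After 9 (read(5)): returned '5RDF0', offset=18

Answer: RDF0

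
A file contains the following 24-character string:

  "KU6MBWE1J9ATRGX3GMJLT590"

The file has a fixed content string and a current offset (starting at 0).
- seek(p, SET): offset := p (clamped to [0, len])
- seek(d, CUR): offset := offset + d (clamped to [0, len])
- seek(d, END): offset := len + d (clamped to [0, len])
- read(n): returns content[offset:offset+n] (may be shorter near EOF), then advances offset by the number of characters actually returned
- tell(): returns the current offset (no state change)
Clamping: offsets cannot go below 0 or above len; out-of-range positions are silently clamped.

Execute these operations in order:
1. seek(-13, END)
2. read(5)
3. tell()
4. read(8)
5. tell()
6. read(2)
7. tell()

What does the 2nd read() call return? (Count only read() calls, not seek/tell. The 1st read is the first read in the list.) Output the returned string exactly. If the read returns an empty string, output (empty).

Answer: GMJLT590

Derivation:
After 1 (seek(-13, END)): offset=11
After 2 (read(5)): returned 'TRGX3', offset=16
After 3 (tell()): offset=16
After 4 (read(8)): returned 'GMJLT590', offset=24
After 5 (tell()): offset=24
After 6 (read(2)): returned '', offset=24
After 7 (tell()): offset=24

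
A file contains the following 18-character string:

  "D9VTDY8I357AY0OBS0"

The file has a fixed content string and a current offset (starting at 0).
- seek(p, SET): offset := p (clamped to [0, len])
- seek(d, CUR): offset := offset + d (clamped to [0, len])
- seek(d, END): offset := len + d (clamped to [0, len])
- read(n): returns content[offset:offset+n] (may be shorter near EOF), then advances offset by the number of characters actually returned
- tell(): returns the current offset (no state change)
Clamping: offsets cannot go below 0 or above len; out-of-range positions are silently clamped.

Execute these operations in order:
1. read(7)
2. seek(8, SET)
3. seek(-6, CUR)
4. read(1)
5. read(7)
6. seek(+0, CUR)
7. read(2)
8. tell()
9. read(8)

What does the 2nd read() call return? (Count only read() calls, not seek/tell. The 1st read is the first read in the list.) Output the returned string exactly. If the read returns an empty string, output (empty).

After 1 (read(7)): returned 'D9VTDY8', offset=7
After 2 (seek(8, SET)): offset=8
After 3 (seek(-6, CUR)): offset=2
After 4 (read(1)): returned 'V', offset=3
After 5 (read(7)): returned 'TDY8I35', offset=10
After 6 (seek(+0, CUR)): offset=10
After 7 (read(2)): returned '7A', offset=12
After 8 (tell()): offset=12
After 9 (read(8)): returned 'Y0OBS0', offset=18

Answer: V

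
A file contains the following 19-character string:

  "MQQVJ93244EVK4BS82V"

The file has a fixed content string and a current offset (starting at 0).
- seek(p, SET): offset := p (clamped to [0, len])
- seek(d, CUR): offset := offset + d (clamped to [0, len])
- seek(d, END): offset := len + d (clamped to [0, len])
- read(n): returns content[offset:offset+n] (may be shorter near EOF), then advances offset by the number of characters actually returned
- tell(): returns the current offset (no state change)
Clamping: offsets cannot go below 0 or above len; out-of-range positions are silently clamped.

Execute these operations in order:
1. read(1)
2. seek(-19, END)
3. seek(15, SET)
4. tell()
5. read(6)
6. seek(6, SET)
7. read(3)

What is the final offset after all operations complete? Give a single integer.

Answer: 9

Derivation:
After 1 (read(1)): returned 'M', offset=1
After 2 (seek(-19, END)): offset=0
After 3 (seek(15, SET)): offset=15
After 4 (tell()): offset=15
After 5 (read(6)): returned 'S82V', offset=19
After 6 (seek(6, SET)): offset=6
After 7 (read(3)): returned '324', offset=9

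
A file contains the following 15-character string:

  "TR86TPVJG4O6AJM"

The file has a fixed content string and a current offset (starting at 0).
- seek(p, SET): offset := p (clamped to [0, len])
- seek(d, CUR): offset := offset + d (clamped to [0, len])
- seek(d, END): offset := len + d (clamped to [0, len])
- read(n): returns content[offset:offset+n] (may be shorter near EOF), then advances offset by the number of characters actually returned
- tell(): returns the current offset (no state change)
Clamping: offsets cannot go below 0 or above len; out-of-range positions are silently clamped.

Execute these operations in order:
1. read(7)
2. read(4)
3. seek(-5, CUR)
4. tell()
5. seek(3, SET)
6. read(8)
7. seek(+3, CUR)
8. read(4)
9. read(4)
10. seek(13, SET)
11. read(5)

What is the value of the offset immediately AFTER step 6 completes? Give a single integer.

Answer: 11

Derivation:
After 1 (read(7)): returned 'TR86TPV', offset=7
After 2 (read(4)): returned 'JG4O', offset=11
After 3 (seek(-5, CUR)): offset=6
After 4 (tell()): offset=6
After 5 (seek(3, SET)): offset=3
After 6 (read(8)): returned '6TPVJG4O', offset=11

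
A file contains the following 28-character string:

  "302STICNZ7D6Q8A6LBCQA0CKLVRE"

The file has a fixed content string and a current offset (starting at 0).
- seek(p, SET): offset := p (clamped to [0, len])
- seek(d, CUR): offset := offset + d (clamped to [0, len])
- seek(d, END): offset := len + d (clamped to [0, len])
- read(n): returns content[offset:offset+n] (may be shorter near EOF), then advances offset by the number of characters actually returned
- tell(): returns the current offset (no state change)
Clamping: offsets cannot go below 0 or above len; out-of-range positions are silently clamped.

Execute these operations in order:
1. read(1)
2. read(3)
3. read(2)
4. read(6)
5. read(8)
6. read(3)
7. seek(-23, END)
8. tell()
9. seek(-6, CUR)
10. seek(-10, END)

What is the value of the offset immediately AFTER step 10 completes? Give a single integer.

After 1 (read(1)): returned '3', offset=1
After 2 (read(3)): returned '02S', offset=4
After 3 (read(2)): returned 'TI', offset=6
After 4 (read(6)): returned 'CNZ7D6', offset=12
After 5 (read(8)): returned 'Q8A6LBCQ', offset=20
After 6 (read(3)): returned 'A0C', offset=23
After 7 (seek(-23, END)): offset=5
After 8 (tell()): offset=5
After 9 (seek(-6, CUR)): offset=0
After 10 (seek(-10, END)): offset=18

Answer: 18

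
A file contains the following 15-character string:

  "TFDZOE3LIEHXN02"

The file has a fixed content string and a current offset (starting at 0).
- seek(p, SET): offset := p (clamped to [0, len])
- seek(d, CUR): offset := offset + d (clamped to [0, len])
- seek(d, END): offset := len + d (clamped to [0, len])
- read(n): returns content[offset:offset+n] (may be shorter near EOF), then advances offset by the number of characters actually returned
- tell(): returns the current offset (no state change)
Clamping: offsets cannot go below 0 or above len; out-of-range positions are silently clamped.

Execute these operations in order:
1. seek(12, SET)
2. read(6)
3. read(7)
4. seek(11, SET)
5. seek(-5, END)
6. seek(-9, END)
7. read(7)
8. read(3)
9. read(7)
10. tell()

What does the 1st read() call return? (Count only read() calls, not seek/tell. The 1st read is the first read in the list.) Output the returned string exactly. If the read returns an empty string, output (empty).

After 1 (seek(12, SET)): offset=12
After 2 (read(6)): returned 'N02', offset=15
After 3 (read(7)): returned '', offset=15
After 4 (seek(11, SET)): offset=11
After 5 (seek(-5, END)): offset=10
After 6 (seek(-9, END)): offset=6
After 7 (read(7)): returned '3LIEHXN', offset=13
After 8 (read(3)): returned '02', offset=15
After 9 (read(7)): returned '', offset=15
After 10 (tell()): offset=15

Answer: N02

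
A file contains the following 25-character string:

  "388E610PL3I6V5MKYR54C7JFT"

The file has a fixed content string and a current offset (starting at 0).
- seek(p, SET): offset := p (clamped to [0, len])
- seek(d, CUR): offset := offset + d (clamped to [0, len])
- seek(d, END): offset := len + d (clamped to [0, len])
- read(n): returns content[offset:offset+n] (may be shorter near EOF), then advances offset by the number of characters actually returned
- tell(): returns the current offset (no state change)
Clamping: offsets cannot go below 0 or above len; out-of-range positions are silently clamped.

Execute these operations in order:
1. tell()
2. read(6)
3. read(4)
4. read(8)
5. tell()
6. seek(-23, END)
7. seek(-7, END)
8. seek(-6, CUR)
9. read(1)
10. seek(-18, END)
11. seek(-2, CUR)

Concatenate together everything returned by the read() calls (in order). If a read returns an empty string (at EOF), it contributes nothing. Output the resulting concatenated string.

Answer: 388E610PL3I6V5MKYRV

Derivation:
After 1 (tell()): offset=0
After 2 (read(6)): returned '388E61', offset=6
After 3 (read(4)): returned '0PL3', offset=10
After 4 (read(8)): returned 'I6V5MKYR', offset=18
After 5 (tell()): offset=18
After 6 (seek(-23, END)): offset=2
After 7 (seek(-7, END)): offset=18
After 8 (seek(-6, CUR)): offset=12
After 9 (read(1)): returned 'V', offset=13
After 10 (seek(-18, END)): offset=7
After 11 (seek(-2, CUR)): offset=5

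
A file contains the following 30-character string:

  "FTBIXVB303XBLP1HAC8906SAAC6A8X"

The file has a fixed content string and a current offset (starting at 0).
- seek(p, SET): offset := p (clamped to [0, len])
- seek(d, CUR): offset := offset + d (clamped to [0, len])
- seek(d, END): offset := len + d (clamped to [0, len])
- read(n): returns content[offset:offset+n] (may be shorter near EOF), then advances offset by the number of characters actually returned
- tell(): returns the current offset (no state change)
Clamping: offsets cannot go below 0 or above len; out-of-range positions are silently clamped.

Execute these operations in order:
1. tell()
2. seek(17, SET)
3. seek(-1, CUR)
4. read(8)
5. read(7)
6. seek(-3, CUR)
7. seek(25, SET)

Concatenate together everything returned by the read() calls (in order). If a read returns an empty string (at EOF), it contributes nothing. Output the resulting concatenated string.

Answer: AC8906SAAC6A8X

Derivation:
After 1 (tell()): offset=0
After 2 (seek(17, SET)): offset=17
After 3 (seek(-1, CUR)): offset=16
After 4 (read(8)): returned 'AC8906SA', offset=24
After 5 (read(7)): returned 'AC6A8X', offset=30
After 6 (seek(-3, CUR)): offset=27
After 7 (seek(25, SET)): offset=25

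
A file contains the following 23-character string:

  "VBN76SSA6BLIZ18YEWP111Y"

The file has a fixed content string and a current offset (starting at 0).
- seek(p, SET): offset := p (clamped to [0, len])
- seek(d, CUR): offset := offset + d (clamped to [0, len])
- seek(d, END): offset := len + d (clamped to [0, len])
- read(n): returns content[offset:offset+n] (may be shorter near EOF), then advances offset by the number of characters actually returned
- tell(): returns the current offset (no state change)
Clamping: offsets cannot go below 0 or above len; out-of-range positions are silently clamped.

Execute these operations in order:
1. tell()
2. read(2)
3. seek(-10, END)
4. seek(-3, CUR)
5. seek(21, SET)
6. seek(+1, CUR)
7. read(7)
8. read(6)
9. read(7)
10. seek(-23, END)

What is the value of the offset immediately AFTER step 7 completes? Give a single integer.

Answer: 23

Derivation:
After 1 (tell()): offset=0
After 2 (read(2)): returned 'VB', offset=2
After 3 (seek(-10, END)): offset=13
After 4 (seek(-3, CUR)): offset=10
After 5 (seek(21, SET)): offset=21
After 6 (seek(+1, CUR)): offset=22
After 7 (read(7)): returned 'Y', offset=23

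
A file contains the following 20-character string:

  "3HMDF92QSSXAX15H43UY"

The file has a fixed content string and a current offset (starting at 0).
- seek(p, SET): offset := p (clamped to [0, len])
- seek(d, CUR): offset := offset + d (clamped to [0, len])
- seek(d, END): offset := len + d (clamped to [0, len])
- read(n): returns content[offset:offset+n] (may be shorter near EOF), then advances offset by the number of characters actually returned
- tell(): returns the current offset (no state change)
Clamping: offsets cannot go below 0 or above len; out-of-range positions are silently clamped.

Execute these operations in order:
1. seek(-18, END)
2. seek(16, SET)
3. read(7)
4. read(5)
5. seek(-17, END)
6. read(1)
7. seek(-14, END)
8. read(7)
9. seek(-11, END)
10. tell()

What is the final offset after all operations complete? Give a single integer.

After 1 (seek(-18, END)): offset=2
After 2 (seek(16, SET)): offset=16
After 3 (read(7)): returned '43UY', offset=20
After 4 (read(5)): returned '', offset=20
After 5 (seek(-17, END)): offset=3
After 6 (read(1)): returned 'D', offset=4
After 7 (seek(-14, END)): offset=6
After 8 (read(7)): returned '2QSSXAX', offset=13
After 9 (seek(-11, END)): offset=9
After 10 (tell()): offset=9

Answer: 9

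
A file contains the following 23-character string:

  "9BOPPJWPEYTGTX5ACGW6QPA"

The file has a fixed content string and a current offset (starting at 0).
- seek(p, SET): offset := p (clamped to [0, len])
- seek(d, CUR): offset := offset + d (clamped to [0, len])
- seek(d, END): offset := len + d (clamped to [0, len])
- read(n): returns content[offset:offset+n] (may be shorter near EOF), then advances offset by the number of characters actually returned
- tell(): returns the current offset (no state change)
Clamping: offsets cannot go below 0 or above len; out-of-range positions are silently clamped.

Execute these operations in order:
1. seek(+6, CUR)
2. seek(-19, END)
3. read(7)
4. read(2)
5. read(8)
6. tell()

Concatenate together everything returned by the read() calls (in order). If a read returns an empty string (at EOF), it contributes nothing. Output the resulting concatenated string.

After 1 (seek(+6, CUR)): offset=6
After 2 (seek(-19, END)): offset=4
After 3 (read(7)): returned 'PJWPEYT', offset=11
After 4 (read(2)): returned 'GT', offset=13
After 5 (read(8)): returned 'X5ACGW6Q', offset=21
After 6 (tell()): offset=21

Answer: PJWPEYTGTX5ACGW6Q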